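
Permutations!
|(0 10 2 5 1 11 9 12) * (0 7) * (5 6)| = |(0 10 2 6 5 1 11 9 12 7)| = 10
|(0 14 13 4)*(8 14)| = 5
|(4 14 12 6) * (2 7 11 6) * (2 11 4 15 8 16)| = |(2 7 4 14 12 11 6 15 8 16)| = 10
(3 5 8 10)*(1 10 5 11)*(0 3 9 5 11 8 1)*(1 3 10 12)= (0 10 9 5 3 8 11)(1 12)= [10, 12, 2, 8, 4, 3, 6, 7, 11, 5, 9, 0, 1]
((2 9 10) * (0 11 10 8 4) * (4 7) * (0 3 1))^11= (0 11 10 2 9 8 7 4 3 1)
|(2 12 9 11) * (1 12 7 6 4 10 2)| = |(1 12 9 11)(2 7 6 4 10)| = 20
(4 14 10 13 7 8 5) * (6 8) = (4 14 10 13 7 6 8 5) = [0, 1, 2, 3, 14, 4, 8, 6, 5, 9, 13, 11, 12, 7, 10]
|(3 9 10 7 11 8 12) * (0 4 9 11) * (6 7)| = |(0 4 9 10 6 7)(3 11 8 12)| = 12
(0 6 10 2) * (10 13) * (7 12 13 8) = [6, 1, 0, 3, 4, 5, 8, 12, 7, 9, 2, 11, 13, 10] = (0 6 8 7 12 13 10 2)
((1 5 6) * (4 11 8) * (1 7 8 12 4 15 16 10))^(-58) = (1 16 8 6)(4 12 11)(5 10 15 7) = ((1 5 6 7 8 15 16 10)(4 11 12))^(-58)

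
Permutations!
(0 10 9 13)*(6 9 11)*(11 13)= (0 10 13)(6 9 11)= [10, 1, 2, 3, 4, 5, 9, 7, 8, 11, 13, 6, 12, 0]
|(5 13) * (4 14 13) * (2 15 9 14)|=7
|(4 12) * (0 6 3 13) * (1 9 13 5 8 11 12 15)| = |(0 6 3 5 8 11 12 4 15 1 9 13)| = 12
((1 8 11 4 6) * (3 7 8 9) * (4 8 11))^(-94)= ((1 9 3 7 11 8 4 6))^(-94)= (1 3 11 4)(6 9 7 8)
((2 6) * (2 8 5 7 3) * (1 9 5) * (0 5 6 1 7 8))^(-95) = (0 3 6 7 9 8 1 5 2)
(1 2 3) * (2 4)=(1 4 2 3)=[0, 4, 3, 1, 2]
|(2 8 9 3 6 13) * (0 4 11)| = |(0 4 11)(2 8 9 3 6 13)| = 6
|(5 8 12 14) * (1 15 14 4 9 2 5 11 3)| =|(1 15 14 11 3)(2 5 8 12 4 9)| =30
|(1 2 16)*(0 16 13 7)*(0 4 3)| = |(0 16 1 2 13 7 4 3)| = 8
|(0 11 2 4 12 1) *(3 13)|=|(0 11 2 4 12 1)(3 13)|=6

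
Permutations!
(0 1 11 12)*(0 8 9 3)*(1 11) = (0 11 12 8 9 3) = [11, 1, 2, 0, 4, 5, 6, 7, 9, 3, 10, 12, 8]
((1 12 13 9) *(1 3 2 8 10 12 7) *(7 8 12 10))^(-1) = (1 7 8)(2 3 9 13 12)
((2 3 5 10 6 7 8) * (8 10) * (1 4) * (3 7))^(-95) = ((1 4)(2 7 10 6 3 5 8))^(-95) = (1 4)(2 6 8 10 5 7 3)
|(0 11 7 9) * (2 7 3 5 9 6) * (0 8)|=6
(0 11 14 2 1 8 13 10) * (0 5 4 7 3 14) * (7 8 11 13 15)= (0 13 10 5 4 8 15 7 3 14 2 1 11)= [13, 11, 1, 14, 8, 4, 6, 3, 15, 9, 5, 0, 12, 10, 2, 7]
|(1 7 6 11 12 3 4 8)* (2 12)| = |(1 7 6 11 2 12 3 4 8)| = 9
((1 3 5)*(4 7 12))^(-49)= (1 5 3)(4 12 7)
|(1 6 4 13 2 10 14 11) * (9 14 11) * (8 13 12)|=|(1 6 4 12 8 13 2 10 11)(9 14)|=18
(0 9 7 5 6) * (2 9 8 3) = [8, 1, 9, 2, 4, 6, 0, 5, 3, 7] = (0 8 3 2 9 7 5 6)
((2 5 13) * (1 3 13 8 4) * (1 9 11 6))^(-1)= (1 6 11 9 4 8 5 2 13 3)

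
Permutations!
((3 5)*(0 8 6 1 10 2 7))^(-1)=((0 8 6 1 10 2 7)(3 5))^(-1)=(0 7 2 10 1 6 8)(3 5)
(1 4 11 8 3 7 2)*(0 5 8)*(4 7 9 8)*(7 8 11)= [5, 8, 1, 9, 7, 4, 6, 2, 3, 11, 10, 0]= (0 5 4 7 2 1 8 3 9 11)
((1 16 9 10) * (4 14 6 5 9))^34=(1 4 6 9)(5 10 16 14)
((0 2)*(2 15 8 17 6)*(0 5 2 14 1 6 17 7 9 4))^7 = ((17)(0 15 8 7 9 4)(1 6 14)(2 5))^7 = (17)(0 15 8 7 9 4)(1 6 14)(2 5)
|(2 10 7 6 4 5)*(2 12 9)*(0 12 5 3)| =|(0 12 9 2 10 7 6 4 3)| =9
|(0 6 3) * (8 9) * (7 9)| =3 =|(0 6 3)(7 9 8)|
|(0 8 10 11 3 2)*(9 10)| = 7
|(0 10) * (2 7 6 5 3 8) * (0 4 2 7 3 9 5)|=|(0 10 4 2 3 8 7 6)(5 9)|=8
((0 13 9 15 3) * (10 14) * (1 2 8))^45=(15)(10 14)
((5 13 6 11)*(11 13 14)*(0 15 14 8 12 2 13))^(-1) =((0 15 14 11 5 8 12 2 13 6))^(-1) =(0 6 13 2 12 8 5 11 14 15)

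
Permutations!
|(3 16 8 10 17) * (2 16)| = 6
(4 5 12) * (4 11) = (4 5 12 11) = [0, 1, 2, 3, 5, 12, 6, 7, 8, 9, 10, 4, 11]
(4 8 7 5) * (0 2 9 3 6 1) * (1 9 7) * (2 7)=(0 7 5 4 8 1)(3 6 9)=[7, 0, 2, 6, 8, 4, 9, 5, 1, 3]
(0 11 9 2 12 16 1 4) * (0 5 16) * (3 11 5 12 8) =(0 5 16 1 4 12)(2 8 3 11 9) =[5, 4, 8, 11, 12, 16, 6, 7, 3, 2, 10, 9, 0, 13, 14, 15, 1]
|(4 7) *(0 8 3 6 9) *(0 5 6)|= 6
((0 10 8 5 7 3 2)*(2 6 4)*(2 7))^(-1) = (0 2 5 8 10)(3 7 4 6)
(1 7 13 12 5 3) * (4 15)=(1 7 13 12 5 3)(4 15)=[0, 7, 2, 1, 15, 3, 6, 13, 8, 9, 10, 11, 5, 12, 14, 4]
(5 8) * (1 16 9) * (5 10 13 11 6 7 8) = [0, 16, 2, 3, 4, 5, 7, 8, 10, 1, 13, 6, 12, 11, 14, 15, 9] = (1 16 9)(6 7 8 10 13 11)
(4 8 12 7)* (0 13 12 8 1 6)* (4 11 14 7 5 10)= [13, 6, 2, 3, 1, 10, 0, 11, 8, 9, 4, 14, 5, 12, 7]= (0 13 12 5 10 4 1 6)(7 11 14)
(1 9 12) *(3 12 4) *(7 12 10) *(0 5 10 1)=(0 5 10 7 12)(1 9 4 3)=[5, 9, 2, 1, 3, 10, 6, 12, 8, 4, 7, 11, 0]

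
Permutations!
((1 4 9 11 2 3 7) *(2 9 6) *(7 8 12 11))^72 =((1 4 6 2 3 8 12 11 9 7))^72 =(1 6 3 12 9)(2 8 11 7 4)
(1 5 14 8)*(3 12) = (1 5 14 8)(3 12) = [0, 5, 2, 12, 4, 14, 6, 7, 1, 9, 10, 11, 3, 13, 8]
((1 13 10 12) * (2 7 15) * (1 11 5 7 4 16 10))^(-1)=(1 13)(2 15 7 5 11 12 10 16 4)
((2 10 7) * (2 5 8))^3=((2 10 7 5 8))^3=(2 5 10 8 7)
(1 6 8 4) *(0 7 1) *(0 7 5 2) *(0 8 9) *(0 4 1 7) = (0 5 2 8 1 6 9 4) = [5, 6, 8, 3, 0, 2, 9, 7, 1, 4]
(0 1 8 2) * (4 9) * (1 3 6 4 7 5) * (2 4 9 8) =(0 3 6 9 7 5 1 2)(4 8) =[3, 2, 0, 6, 8, 1, 9, 5, 4, 7]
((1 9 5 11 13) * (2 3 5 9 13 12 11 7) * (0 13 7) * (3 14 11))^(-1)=((0 13 1 7 2 14 11 12 3 5))^(-1)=(0 5 3 12 11 14 2 7 1 13)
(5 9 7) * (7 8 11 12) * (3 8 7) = (3 8 11 12)(5 9 7) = [0, 1, 2, 8, 4, 9, 6, 5, 11, 7, 10, 12, 3]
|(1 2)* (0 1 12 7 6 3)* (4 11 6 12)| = 14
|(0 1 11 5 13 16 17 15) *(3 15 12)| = |(0 1 11 5 13 16 17 12 3 15)| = 10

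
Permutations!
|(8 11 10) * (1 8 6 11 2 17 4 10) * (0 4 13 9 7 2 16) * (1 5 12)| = |(0 4 10 6 11 5 12 1 8 16)(2 17 13 9 7)| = 10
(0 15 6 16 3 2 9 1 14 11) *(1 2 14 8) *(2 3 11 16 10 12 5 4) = [15, 8, 9, 14, 2, 4, 10, 7, 1, 3, 12, 0, 5, 13, 16, 6, 11] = (0 15 6 10 12 5 4 2 9 3 14 16 11)(1 8)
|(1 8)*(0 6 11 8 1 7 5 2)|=7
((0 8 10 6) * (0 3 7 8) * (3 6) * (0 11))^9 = (0 11)(3 7 8 10)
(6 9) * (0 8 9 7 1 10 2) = [8, 10, 0, 3, 4, 5, 7, 1, 9, 6, 2] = (0 8 9 6 7 1 10 2)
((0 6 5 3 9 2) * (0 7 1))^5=((0 6 5 3 9 2 7 1))^5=(0 2 5 1 9 6 7 3)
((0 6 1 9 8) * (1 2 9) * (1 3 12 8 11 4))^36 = (0 1 2 12 11)(3 9 8 4 6) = ((0 6 2 9 11 4 1 3 12 8))^36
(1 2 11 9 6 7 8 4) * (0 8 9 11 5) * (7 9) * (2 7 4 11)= (0 8 11 2 5)(1 7 4)(6 9)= [8, 7, 5, 3, 1, 0, 9, 4, 11, 6, 10, 2]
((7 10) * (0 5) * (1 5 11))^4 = (11) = ((0 11 1 5)(7 10))^4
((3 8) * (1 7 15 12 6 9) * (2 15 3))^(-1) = ((1 7 3 8 2 15 12 6 9))^(-1) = (1 9 6 12 15 2 8 3 7)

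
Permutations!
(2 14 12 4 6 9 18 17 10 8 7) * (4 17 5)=[0, 1, 14, 3, 6, 4, 9, 2, 7, 18, 8, 11, 17, 13, 12, 15, 16, 10, 5]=(2 14 12 17 10 8 7)(4 6 9 18 5)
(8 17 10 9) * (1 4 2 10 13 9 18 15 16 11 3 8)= (1 4 2 10 18 15 16 11 3 8 17 13 9)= [0, 4, 10, 8, 2, 5, 6, 7, 17, 1, 18, 3, 12, 9, 14, 16, 11, 13, 15]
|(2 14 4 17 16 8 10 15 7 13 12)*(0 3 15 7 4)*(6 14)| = |(0 3 15 4 17 16 8 10 7 13 12 2 6 14)| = 14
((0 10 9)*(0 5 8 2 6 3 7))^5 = ((0 10 9 5 8 2 6 3 7))^5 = (0 2 10 6 9 3 5 7 8)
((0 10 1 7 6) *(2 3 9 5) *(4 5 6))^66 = (0 2 1 9 4)(3 7 6 5 10)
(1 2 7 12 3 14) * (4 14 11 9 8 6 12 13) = (1 2 7 13 4 14)(3 11 9 8 6 12) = [0, 2, 7, 11, 14, 5, 12, 13, 6, 8, 10, 9, 3, 4, 1]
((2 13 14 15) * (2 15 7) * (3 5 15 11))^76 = ((2 13 14 7)(3 5 15 11))^76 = (15)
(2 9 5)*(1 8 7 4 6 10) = (1 8 7 4 6 10)(2 9 5) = [0, 8, 9, 3, 6, 2, 10, 4, 7, 5, 1]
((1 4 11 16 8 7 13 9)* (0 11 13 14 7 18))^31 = (0 11 16 8 18)(1 9 13 4)(7 14)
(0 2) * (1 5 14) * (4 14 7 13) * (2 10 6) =(0 10 6 2)(1 5 7 13 4 14) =[10, 5, 0, 3, 14, 7, 2, 13, 8, 9, 6, 11, 12, 4, 1]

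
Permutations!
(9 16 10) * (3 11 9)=(3 11 9 16 10)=[0, 1, 2, 11, 4, 5, 6, 7, 8, 16, 3, 9, 12, 13, 14, 15, 10]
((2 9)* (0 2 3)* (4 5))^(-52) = (9)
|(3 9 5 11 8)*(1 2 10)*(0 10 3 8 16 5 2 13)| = 12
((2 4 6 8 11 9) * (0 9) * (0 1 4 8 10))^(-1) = ((0 9 2 8 11 1 4 6 10))^(-1) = (0 10 6 4 1 11 8 2 9)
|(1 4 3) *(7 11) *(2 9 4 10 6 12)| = 8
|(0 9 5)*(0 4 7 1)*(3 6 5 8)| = |(0 9 8 3 6 5 4 7 1)| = 9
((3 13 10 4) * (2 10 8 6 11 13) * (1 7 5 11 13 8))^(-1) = (1 13 6 8 11 5 7)(2 3 4 10)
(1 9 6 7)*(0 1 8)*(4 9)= [1, 4, 2, 3, 9, 5, 7, 8, 0, 6]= (0 1 4 9 6 7 8)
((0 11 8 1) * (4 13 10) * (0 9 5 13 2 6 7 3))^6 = ((0 11 8 1 9 5 13 10 4 2 6 7 3))^6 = (0 13 3 5 7 9 6 1 2 8 4 11 10)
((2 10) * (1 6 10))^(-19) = (1 6 10 2)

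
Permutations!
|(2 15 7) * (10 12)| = 6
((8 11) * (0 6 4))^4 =(11)(0 6 4)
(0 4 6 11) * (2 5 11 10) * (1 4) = (0 1 4 6 10 2 5 11) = [1, 4, 5, 3, 6, 11, 10, 7, 8, 9, 2, 0]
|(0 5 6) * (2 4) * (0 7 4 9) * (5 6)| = 6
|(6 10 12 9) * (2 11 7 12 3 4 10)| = 6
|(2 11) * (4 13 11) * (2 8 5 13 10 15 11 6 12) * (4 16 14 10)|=|(2 16 14 10 15 11 8 5 13 6 12)|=11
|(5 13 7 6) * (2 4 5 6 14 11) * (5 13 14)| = 7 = |(2 4 13 7 5 14 11)|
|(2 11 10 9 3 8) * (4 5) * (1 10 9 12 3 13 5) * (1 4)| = 10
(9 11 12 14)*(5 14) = (5 14 9 11 12) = [0, 1, 2, 3, 4, 14, 6, 7, 8, 11, 10, 12, 5, 13, 9]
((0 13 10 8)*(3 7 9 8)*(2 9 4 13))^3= (0 8 9 2)(3 13 7 10 4)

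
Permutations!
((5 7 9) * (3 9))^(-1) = ((3 9 5 7))^(-1) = (3 7 5 9)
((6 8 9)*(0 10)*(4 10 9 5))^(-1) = ((0 9 6 8 5 4 10))^(-1) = (0 10 4 5 8 6 9)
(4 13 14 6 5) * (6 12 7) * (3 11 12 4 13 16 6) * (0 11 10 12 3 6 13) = (0 11 3 10 12 7 6 5)(4 16 13 14) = [11, 1, 2, 10, 16, 0, 5, 6, 8, 9, 12, 3, 7, 14, 4, 15, 13]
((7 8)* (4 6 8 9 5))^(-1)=((4 6 8 7 9 5))^(-1)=(4 5 9 7 8 6)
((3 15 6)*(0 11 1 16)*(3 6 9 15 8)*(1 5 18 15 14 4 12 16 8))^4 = (0 15 12 5 14)(1 8 3)(4 11 9 16 18)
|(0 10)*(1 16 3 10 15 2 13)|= |(0 15 2 13 1 16 3 10)|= 8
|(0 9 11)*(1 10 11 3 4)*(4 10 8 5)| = |(0 9 3 10 11)(1 8 5 4)| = 20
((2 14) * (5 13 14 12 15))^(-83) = (2 12 15 5 13 14)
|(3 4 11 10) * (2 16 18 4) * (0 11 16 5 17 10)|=30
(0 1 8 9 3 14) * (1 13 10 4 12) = [13, 8, 2, 14, 12, 5, 6, 7, 9, 3, 4, 11, 1, 10, 0] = (0 13 10 4 12 1 8 9 3 14)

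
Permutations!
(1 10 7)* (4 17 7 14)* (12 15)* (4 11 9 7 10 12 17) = (1 12 15 17 10 14 11 9 7) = [0, 12, 2, 3, 4, 5, 6, 1, 8, 7, 14, 9, 15, 13, 11, 17, 16, 10]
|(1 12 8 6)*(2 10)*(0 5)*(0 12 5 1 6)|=10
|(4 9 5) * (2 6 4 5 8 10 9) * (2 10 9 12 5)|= |(2 6 4 10 12 5)(8 9)|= 6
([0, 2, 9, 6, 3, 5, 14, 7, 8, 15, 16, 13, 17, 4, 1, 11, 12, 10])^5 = [0, 13, 4, 9, 2, 5, 15, 7, 8, 3, 16, 14, 17, 1, 11, 6, 12, 10]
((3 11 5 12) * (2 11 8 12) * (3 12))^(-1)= ((12)(2 11 5)(3 8))^(-1)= (12)(2 5 11)(3 8)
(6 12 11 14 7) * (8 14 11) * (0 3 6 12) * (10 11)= (0 3 6)(7 12 8 14)(10 11)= [3, 1, 2, 6, 4, 5, 0, 12, 14, 9, 11, 10, 8, 13, 7]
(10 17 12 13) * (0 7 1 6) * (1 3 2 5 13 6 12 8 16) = (0 7 3 2 5 13 10 17 8 16 1 12 6) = [7, 12, 5, 2, 4, 13, 0, 3, 16, 9, 17, 11, 6, 10, 14, 15, 1, 8]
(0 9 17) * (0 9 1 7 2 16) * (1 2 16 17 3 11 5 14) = [2, 7, 17, 11, 4, 14, 6, 16, 8, 3, 10, 5, 12, 13, 1, 15, 0, 9] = (0 2 17 9 3 11 5 14 1 7 16)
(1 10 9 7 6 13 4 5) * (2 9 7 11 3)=(1 10 7 6 13 4 5)(2 9 11 3)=[0, 10, 9, 2, 5, 1, 13, 6, 8, 11, 7, 3, 12, 4]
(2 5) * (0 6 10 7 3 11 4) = (0 6 10 7 3 11 4)(2 5) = [6, 1, 5, 11, 0, 2, 10, 3, 8, 9, 7, 4]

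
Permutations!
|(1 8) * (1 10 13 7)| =|(1 8 10 13 7)| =5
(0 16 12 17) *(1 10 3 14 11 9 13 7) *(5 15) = (0 16 12 17)(1 10 3 14 11 9 13 7)(5 15) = [16, 10, 2, 14, 4, 15, 6, 1, 8, 13, 3, 9, 17, 7, 11, 5, 12, 0]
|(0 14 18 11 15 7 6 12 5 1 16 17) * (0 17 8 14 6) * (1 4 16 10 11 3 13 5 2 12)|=56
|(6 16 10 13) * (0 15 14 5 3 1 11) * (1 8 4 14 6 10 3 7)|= |(0 15 6 16 3 8 4 14 5 7 1 11)(10 13)|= 12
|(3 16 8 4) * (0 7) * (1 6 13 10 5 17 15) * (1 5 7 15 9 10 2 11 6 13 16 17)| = 16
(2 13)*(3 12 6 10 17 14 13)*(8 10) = (2 3 12 6 8 10 17 14 13) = [0, 1, 3, 12, 4, 5, 8, 7, 10, 9, 17, 11, 6, 2, 13, 15, 16, 14]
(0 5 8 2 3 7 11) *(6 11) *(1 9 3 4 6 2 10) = [5, 9, 4, 7, 6, 8, 11, 2, 10, 3, 1, 0] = (0 5 8 10 1 9 3 7 2 4 6 11)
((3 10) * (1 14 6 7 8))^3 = ((1 14 6 7 8)(3 10))^3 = (1 7 14 8 6)(3 10)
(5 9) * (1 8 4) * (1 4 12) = (1 8 12)(5 9) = [0, 8, 2, 3, 4, 9, 6, 7, 12, 5, 10, 11, 1]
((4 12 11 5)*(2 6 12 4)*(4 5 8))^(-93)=(2 4 11 6 5 8 12)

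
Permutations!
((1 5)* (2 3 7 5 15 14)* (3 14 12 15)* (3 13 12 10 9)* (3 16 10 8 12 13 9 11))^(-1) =(1 5 7 3 11 10 16 9)(2 14)(8 15 12)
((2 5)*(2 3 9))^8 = (9)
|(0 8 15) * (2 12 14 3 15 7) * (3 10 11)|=10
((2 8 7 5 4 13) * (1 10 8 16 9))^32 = ((1 10 8 7 5 4 13 2 16 9))^32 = (1 8 5 13 16)(2 9 10 7 4)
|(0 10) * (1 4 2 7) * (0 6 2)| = 7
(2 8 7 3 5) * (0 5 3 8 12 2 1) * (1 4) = (0 5 4 1)(2 12)(7 8) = [5, 0, 12, 3, 1, 4, 6, 8, 7, 9, 10, 11, 2]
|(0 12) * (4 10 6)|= 6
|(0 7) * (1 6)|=|(0 7)(1 6)|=2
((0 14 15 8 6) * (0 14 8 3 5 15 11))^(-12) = (15)(0 14 8 11 6)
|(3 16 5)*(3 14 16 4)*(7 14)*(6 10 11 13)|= 4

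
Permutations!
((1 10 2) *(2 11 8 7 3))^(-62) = ((1 10 11 8 7 3 2))^(-62) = (1 10 11 8 7 3 2)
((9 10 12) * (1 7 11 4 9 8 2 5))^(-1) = (1 5 2 8 12 10 9 4 11 7)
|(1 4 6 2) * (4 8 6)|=4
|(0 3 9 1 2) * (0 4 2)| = |(0 3 9 1)(2 4)| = 4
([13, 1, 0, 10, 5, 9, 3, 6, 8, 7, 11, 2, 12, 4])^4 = (0 9 10 13 7 11 4 6 2 5 3)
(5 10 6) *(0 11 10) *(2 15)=(0 11 10 6 5)(2 15)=[11, 1, 15, 3, 4, 0, 5, 7, 8, 9, 6, 10, 12, 13, 14, 2]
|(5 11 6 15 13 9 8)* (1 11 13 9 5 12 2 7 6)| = |(1 11)(2 7 6 15 9 8 12)(5 13)| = 14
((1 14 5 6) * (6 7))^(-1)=(1 6 7 5 14)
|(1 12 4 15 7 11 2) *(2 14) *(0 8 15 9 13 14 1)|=|(0 8 15 7 11 1 12 4 9 13 14 2)|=12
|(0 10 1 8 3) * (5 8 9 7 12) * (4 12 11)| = 11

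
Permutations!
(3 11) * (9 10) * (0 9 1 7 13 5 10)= [9, 7, 2, 11, 4, 10, 6, 13, 8, 0, 1, 3, 12, 5]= (0 9)(1 7 13 5 10)(3 11)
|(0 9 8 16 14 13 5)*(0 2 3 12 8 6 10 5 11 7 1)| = 15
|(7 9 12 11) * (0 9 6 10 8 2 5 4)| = 11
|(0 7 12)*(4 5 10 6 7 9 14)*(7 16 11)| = 11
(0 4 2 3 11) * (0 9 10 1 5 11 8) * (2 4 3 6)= [3, 5, 6, 8, 4, 11, 2, 7, 0, 10, 1, 9]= (0 3 8)(1 5 11 9 10)(2 6)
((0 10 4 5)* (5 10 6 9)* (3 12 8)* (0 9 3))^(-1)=((0 6 3 12 8)(4 10)(5 9))^(-1)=(0 8 12 3 6)(4 10)(5 9)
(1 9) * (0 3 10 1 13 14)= (0 3 10 1 9 13 14)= [3, 9, 2, 10, 4, 5, 6, 7, 8, 13, 1, 11, 12, 14, 0]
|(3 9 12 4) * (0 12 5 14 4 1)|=15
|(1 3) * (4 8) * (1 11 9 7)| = |(1 3 11 9 7)(4 8)| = 10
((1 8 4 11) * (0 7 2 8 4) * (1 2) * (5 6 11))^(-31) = (0 6 7 11 1 2 4 8 5)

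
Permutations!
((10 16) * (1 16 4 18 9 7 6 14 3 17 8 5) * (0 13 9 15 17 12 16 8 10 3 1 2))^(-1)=((0 13 9 7 6 14 1 8 5 2)(3 12 16)(4 18 15 17 10))^(-1)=(0 2 5 8 1 14 6 7 9 13)(3 16 12)(4 10 17 15 18)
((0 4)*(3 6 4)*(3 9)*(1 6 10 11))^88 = (11)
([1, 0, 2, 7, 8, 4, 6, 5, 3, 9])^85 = [1, 0, 2, 3, 4, 5, 6, 7, 8, 9]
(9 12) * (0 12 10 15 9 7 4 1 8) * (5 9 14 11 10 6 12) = [5, 8, 2, 3, 1, 9, 12, 4, 0, 6, 15, 10, 7, 13, 11, 14] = (0 5 9 6 12 7 4 1 8)(10 15 14 11)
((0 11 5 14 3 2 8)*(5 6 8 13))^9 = (0 11 6 8)(2 3 14 5 13)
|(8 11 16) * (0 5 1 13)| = 12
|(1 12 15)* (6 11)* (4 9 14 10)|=|(1 12 15)(4 9 14 10)(6 11)|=12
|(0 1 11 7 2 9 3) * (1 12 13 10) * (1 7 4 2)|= |(0 12 13 10 7 1 11 4 2 9 3)|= 11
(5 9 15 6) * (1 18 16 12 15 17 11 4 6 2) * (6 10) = (1 18 16 12 15 2)(4 10 6 5 9 17 11) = [0, 18, 1, 3, 10, 9, 5, 7, 8, 17, 6, 4, 15, 13, 14, 2, 12, 11, 16]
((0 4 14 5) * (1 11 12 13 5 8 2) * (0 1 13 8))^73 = (0 4 14)(1 8 5 12 13 11 2)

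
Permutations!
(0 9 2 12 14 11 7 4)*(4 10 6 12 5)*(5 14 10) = [9, 1, 14, 3, 0, 4, 12, 5, 8, 2, 6, 7, 10, 13, 11] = (0 9 2 14 11 7 5 4)(6 12 10)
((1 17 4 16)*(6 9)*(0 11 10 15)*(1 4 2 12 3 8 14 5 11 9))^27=(0 15 10 11 5 14 8 3 12 2 17 1 6 9)(4 16)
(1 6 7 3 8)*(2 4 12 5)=(1 6 7 3 8)(2 4 12 5)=[0, 6, 4, 8, 12, 2, 7, 3, 1, 9, 10, 11, 5]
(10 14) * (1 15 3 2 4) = [0, 15, 4, 2, 1, 5, 6, 7, 8, 9, 14, 11, 12, 13, 10, 3] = (1 15 3 2 4)(10 14)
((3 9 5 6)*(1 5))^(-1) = (1 9 3 6 5)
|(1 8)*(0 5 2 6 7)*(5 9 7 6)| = 6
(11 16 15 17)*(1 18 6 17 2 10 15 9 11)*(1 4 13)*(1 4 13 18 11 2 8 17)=(1 11 16 9 2 10 15 8 17 13 4 18 6)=[0, 11, 10, 3, 18, 5, 1, 7, 17, 2, 15, 16, 12, 4, 14, 8, 9, 13, 6]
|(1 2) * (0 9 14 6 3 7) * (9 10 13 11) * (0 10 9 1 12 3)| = |(0 9 14 6)(1 2 12 3 7 10 13 11)| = 8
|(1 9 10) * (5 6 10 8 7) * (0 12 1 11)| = 10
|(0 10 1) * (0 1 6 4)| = |(0 10 6 4)| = 4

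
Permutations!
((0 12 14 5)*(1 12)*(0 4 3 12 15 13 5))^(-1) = (0 14 12 3 4 5 13 15 1)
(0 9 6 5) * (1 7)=(0 9 6 5)(1 7)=[9, 7, 2, 3, 4, 0, 5, 1, 8, 6]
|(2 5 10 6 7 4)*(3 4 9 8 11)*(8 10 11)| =|(2 5 11 3 4)(6 7 9 10)| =20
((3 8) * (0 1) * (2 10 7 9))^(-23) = ((0 1)(2 10 7 9)(3 8))^(-23) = (0 1)(2 10 7 9)(3 8)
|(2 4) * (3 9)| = |(2 4)(3 9)| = 2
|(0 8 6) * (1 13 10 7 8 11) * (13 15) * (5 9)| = |(0 11 1 15 13 10 7 8 6)(5 9)| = 18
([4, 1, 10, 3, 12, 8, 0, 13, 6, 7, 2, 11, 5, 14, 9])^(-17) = (0 4 12 5 8 6)(2 10)(7 9 14 13)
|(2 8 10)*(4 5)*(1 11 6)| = |(1 11 6)(2 8 10)(4 5)| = 6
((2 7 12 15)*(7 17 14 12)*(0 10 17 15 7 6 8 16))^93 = ((0 10 17 14 12 7 6 8 16)(2 15))^93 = (0 14 6)(2 15)(7 16 17)(8 10 12)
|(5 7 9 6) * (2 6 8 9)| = |(2 6 5 7)(8 9)| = 4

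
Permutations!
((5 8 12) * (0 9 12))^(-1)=((0 9 12 5 8))^(-1)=(0 8 5 12 9)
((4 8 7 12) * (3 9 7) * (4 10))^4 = (3 10 9 4 7 8 12)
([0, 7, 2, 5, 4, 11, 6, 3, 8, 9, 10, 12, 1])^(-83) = (1 7 3 5 11 12)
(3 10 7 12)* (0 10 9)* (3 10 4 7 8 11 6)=(0 4 7 12 10 8 11 6 3 9)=[4, 1, 2, 9, 7, 5, 3, 12, 11, 0, 8, 6, 10]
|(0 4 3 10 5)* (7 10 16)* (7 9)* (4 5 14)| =|(0 5)(3 16 9 7 10 14 4)| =14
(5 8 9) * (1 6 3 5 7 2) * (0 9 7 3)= (0 9 3 5 8 7 2 1 6)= [9, 6, 1, 5, 4, 8, 0, 2, 7, 3]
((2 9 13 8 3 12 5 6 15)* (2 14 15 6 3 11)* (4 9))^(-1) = ((2 4 9 13 8 11)(3 12 5)(14 15))^(-1) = (2 11 8 13 9 4)(3 5 12)(14 15)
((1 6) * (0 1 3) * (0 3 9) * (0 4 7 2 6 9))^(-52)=(0 7 1 2 9 6 4)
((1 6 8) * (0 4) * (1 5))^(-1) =((0 4)(1 6 8 5))^(-1) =(0 4)(1 5 8 6)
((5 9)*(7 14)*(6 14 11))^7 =(5 9)(6 11 7 14)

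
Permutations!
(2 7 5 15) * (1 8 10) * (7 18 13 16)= (1 8 10)(2 18 13 16 7 5 15)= [0, 8, 18, 3, 4, 15, 6, 5, 10, 9, 1, 11, 12, 16, 14, 2, 7, 17, 13]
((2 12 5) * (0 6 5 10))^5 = (0 10 12 2 5 6)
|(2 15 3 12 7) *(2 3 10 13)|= 12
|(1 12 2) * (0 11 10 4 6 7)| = 6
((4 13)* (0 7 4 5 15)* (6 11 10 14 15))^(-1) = ((0 7 4 13 5 6 11 10 14 15))^(-1) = (0 15 14 10 11 6 5 13 4 7)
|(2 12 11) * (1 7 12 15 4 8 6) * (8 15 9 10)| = 18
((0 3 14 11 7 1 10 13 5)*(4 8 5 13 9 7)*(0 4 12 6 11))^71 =((0 3 14)(1 10 9 7)(4 8 5)(6 11 12))^71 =(0 14 3)(1 7 9 10)(4 5 8)(6 12 11)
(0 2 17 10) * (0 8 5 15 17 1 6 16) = (0 2 1 6 16)(5 15 17 10 8) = [2, 6, 1, 3, 4, 15, 16, 7, 5, 9, 8, 11, 12, 13, 14, 17, 0, 10]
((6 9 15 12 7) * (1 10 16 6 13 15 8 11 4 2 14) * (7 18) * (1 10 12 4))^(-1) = ((1 12 18 7 13 15 4 2 14 10 16 6 9 8 11))^(-1) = (1 11 8 9 6 16 10 14 2 4 15 13 7 18 12)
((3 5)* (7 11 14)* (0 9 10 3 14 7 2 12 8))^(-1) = (0 8 12 2 14 5 3 10 9)(7 11)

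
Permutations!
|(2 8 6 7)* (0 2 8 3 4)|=|(0 2 3 4)(6 7 8)|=12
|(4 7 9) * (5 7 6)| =|(4 6 5 7 9)| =5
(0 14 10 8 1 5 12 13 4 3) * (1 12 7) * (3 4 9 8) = (0 14 10 3)(1 5 7)(8 12 13 9) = [14, 5, 2, 0, 4, 7, 6, 1, 12, 8, 3, 11, 13, 9, 10]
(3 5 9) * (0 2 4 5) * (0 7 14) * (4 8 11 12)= (0 2 8 11 12 4 5 9 3 7 14)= [2, 1, 8, 7, 5, 9, 6, 14, 11, 3, 10, 12, 4, 13, 0]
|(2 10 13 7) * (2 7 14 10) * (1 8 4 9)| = 12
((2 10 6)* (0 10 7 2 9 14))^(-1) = (0 14 9 6 10)(2 7)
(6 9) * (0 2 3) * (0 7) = [2, 1, 3, 7, 4, 5, 9, 0, 8, 6] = (0 2 3 7)(6 9)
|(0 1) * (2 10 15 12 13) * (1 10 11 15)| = |(0 10 1)(2 11 15 12 13)| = 15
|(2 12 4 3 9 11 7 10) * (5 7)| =9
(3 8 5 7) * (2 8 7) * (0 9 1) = (0 9 1)(2 8 5)(3 7) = [9, 0, 8, 7, 4, 2, 6, 3, 5, 1]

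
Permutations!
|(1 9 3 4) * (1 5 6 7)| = 7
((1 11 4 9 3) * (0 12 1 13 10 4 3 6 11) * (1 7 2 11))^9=(0 9 13 2)(1 4 3 7)(6 10 11 12)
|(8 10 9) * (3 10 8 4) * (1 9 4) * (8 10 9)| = |(1 8 10 4 3 9)| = 6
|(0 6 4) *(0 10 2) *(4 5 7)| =|(0 6 5 7 4 10 2)| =7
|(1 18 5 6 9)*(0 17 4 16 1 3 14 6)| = |(0 17 4 16 1 18 5)(3 14 6 9)| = 28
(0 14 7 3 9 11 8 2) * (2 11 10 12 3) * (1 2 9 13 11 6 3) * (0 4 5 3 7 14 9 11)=(14)(0 9 10 12 1 2 4 5 3 13)(6 7 11 8)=[9, 2, 4, 13, 5, 3, 7, 11, 6, 10, 12, 8, 1, 0, 14]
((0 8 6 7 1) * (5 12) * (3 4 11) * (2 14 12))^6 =(0 8 6 7 1)(2 12)(5 14)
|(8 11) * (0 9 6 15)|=4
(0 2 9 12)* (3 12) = (0 2 9 3 12) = [2, 1, 9, 12, 4, 5, 6, 7, 8, 3, 10, 11, 0]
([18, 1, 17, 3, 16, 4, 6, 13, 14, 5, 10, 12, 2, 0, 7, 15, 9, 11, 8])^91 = [18, 1, 12, 3, 5, 9, 6, 13, 14, 16, 10, 17, 11, 0, 7, 15, 4, 2, 8]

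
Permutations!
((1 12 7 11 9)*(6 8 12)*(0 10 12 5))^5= ((0 10 12 7 11 9 1 6 8 5))^5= (0 9)(1 10)(5 11)(6 12)(7 8)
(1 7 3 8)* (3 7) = (1 3 8) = [0, 3, 2, 8, 4, 5, 6, 7, 1]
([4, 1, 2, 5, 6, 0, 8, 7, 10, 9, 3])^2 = (0 6 10 5 4 8 3)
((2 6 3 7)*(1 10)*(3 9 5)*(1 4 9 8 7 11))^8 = (1 10 4 9 5 3 11)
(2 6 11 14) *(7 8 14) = (2 6 11 7 8 14) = [0, 1, 6, 3, 4, 5, 11, 8, 14, 9, 10, 7, 12, 13, 2]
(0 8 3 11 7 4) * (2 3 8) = (0 2 3 11 7 4) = [2, 1, 3, 11, 0, 5, 6, 4, 8, 9, 10, 7]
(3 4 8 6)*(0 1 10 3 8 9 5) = (0 1 10 3 4 9 5)(6 8) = [1, 10, 2, 4, 9, 0, 8, 7, 6, 5, 3]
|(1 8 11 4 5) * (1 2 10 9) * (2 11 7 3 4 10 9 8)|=|(1 2 9)(3 4 5 11 10 8 7)|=21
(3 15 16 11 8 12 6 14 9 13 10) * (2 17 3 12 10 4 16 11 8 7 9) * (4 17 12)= (2 12 6 14)(3 15 11 7 9 13 17)(4 16 8 10)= [0, 1, 12, 15, 16, 5, 14, 9, 10, 13, 4, 7, 6, 17, 2, 11, 8, 3]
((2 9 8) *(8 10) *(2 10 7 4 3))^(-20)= ((2 9 7 4 3)(8 10))^(-20)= (10)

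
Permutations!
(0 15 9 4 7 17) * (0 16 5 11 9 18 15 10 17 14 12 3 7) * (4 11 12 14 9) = (0 10 17 16 5 12 3 7 9 11 4)(15 18) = [10, 1, 2, 7, 0, 12, 6, 9, 8, 11, 17, 4, 3, 13, 14, 18, 5, 16, 15]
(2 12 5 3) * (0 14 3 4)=(0 14 3 2 12 5 4)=[14, 1, 12, 2, 0, 4, 6, 7, 8, 9, 10, 11, 5, 13, 3]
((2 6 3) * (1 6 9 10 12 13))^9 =((1 6 3 2 9 10 12 13))^9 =(1 6 3 2 9 10 12 13)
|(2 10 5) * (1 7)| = 6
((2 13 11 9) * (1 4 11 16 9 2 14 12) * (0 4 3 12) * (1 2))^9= ((0 4 11 1 3 12 2 13 16 9 14))^9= (0 9 13 12 1 4 14 16 2 3 11)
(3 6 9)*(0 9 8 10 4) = [9, 1, 2, 6, 0, 5, 8, 7, 10, 3, 4] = (0 9 3 6 8 10 4)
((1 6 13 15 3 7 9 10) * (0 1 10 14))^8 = ((0 1 6 13 15 3 7 9 14))^8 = (0 14 9 7 3 15 13 6 1)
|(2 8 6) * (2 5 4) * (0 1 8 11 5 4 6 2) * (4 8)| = |(0 1 4)(2 11 5 6 8)| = 15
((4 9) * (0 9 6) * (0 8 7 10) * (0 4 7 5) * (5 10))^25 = ((0 9 7 5)(4 6 8 10))^25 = (0 9 7 5)(4 6 8 10)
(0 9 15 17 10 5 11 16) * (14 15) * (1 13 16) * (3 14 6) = (0 9 6 3 14 15 17 10 5 11 1 13 16) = [9, 13, 2, 14, 4, 11, 3, 7, 8, 6, 5, 1, 12, 16, 15, 17, 0, 10]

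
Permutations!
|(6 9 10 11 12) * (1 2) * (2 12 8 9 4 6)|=12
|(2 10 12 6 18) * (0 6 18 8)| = |(0 6 8)(2 10 12 18)| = 12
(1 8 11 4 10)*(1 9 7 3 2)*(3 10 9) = (1 8 11 4 9 7 10 3 2) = [0, 8, 1, 2, 9, 5, 6, 10, 11, 7, 3, 4]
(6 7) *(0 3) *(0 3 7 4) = [7, 1, 2, 3, 0, 5, 4, 6] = (0 7 6 4)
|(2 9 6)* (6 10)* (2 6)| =3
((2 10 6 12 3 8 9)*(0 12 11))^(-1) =(0 11 6 10 2 9 8 3 12)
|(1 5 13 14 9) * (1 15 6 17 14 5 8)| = 10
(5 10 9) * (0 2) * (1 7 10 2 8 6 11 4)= (0 8 6 11 4 1 7 10 9 5 2)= [8, 7, 0, 3, 1, 2, 11, 10, 6, 5, 9, 4]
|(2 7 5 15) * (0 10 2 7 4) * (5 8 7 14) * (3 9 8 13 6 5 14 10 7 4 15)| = |(0 7 13 6 5 3 9 8 4)(2 15 10)| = 9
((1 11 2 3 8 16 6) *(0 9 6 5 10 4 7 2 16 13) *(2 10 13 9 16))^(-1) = (0 13 5 16)(1 6 9 8 3 2 11)(4 10 7)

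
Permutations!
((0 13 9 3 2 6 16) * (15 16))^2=(0 9 2 15)(3 6 16 13)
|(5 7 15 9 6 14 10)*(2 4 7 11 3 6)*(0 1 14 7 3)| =42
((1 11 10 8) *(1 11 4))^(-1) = ((1 4)(8 11 10))^(-1) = (1 4)(8 10 11)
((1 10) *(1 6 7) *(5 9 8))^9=((1 10 6 7)(5 9 8))^9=(1 10 6 7)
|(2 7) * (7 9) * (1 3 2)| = 5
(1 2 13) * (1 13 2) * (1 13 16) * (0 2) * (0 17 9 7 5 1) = (0 2 17 9 7 5 1 13 16) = [2, 13, 17, 3, 4, 1, 6, 5, 8, 7, 10, 11, 12, 16, 14, 15, 0, 9]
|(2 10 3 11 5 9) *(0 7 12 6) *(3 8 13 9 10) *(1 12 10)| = |(0 7 10 8 13 9 2 3 11 5 1 12 6)| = 13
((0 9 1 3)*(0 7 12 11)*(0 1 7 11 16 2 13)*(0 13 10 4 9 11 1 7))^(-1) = ((0 11 7 12 16 2 10 4 9)(1 3))^(-1) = (0 9 4 10 2 16 12 7 11)(1 3)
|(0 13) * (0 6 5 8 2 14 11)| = |(0 13 6 5 8 2 14 11)| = 8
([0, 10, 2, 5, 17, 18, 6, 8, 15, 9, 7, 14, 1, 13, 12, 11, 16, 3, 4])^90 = (18)(1 7 15 14)(8 11 12 10)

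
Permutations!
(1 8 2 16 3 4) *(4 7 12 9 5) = (1 8 2 16 3 7 12 9 5 4) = [0, 8, 16, 7, 1, 4, 6, 12, 2, 5, 10, 11, 9, 13, 14, 15, 3]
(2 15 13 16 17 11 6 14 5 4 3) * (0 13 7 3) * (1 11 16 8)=(0 13 8 1 11 6 14 5 4)(2 15 7 3)(16 17)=[13, 11, 15, 2, 0, 4, 14, 3, 1, 9, 10, 6, 12, 8, 5, 7, 17, 16]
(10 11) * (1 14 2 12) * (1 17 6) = (1 14 2 12 17 6)(10 11) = [0, 14, 12, 3, 4, 5, 1, 7, 8, 9, 11, 10, 17, 13, 2, 15, 16, 6]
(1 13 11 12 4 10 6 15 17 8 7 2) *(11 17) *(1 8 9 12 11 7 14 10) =(1 13 17 9 12 4)(2 8 14 10 6 15 7) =[0, 13, 8, 3, 1, 5, 15, 2, 14, 12, 6, 11, 4, 17, 10, 7, 16, 9]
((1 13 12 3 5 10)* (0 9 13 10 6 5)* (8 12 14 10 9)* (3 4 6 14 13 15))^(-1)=(0 3 15 9 1 10 14 5 6 4 12 8)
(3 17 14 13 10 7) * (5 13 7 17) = (3 5 13 10 17 14 7) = [0, 1, 2, 5, 4, 13, 6, 3, 8, 9, 17, 11, 12, 10, 7, 15, 16, 14]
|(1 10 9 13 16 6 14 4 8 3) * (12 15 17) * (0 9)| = 33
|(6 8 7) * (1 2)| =6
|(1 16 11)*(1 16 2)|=|(1 2)(11 16)|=2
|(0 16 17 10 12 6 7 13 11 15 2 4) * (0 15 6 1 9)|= |(0 16 17 10 12 1 9)(2 4 15)(6 7 13 11)|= 84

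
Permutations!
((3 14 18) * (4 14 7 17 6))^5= (3 14 6 7 18 4 17)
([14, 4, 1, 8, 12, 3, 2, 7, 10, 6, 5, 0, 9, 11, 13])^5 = [14, 2, 6, 8, 1, 3, 9, 7, 10, 12, 5, 0, 4, 11, 13]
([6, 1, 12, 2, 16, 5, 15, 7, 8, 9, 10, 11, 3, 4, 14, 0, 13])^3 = (16)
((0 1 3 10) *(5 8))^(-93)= (0 10 3 1)(5 8)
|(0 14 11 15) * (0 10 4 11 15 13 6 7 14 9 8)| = |(0 9 8)(4 11 13 6 7 14 15 10)| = 24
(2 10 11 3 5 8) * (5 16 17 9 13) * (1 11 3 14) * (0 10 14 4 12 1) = (0 10 3 16 17 9 13 5 8 2 14)(1 11 4 12) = [10, 11, 14, 16, 12, 8, 6, 7, 2, 13, 3, 4, 1, 5, 0, 15, 17, 9]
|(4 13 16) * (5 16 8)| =5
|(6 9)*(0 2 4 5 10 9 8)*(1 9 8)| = |(0 2 4 5 10 8)(1 9 6)| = 6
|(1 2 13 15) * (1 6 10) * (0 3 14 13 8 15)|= |(0 3 14 13)(1 2 8 15 6 10)|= 12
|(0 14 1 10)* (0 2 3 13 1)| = 10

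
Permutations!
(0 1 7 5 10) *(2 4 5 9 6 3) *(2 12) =[1, 7, 4, 12, 5, 10, 3, 9, 8, 6, 0, 11, 2] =(0 1 7 9 6 3 12 2 4 5 10)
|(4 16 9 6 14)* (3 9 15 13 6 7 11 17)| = |(3 9 7 11 17)(4 16 15 13 6 14)| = 30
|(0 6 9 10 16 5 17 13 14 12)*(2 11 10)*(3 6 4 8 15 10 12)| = 16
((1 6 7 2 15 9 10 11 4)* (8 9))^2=((1 6 7 2 15 8 9 10 11 4))^2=(1 7 15 9 11)(2 8 10 4 6)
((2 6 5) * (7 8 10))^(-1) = ((2 6 5)(7 8 10))^(-1) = (2 5 6)(7 10 8)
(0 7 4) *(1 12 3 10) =[7, 12, 2, 10, 0, 5, 6, 4, 8, 9, 1, 11, 3] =(0 7 4)(1 12 3 10)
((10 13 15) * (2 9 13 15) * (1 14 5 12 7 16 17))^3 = (1 12 17 5 16 14 7)(10 15)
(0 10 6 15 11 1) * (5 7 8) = (0 10 6 15 11 1)(5 7 8) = [10, 0, 2, 3, 4, 7, 15, 8, 5, 9, 6, 1, 12, 13, 14, 11]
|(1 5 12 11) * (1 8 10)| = |(1 5 12 11 8 10)| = 6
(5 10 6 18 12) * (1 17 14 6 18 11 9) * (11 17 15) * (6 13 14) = (1 15 11 9)(5 10 18 12)(6 17)(13 14) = [0, 15, 2, 3, 4, 10, 17, 7, 8, 1, 18, 9, 5, 14, 13, 11, 16, 6, 12]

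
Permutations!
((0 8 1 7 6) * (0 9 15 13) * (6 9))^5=((0 8 1 7 9 15 13))^5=(0 15 7 8 13 9 1)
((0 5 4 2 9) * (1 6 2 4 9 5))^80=((0 1 6 2 5 9))^80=(0 6 5)(1 2 9)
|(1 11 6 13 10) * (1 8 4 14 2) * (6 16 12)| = |(1 11 16 12 6 13 10 8 4 14 2)| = 11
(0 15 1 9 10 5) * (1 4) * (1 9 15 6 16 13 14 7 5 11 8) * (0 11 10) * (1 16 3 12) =[6, 15, 2, 12, 9, 11, 3, 5, 16, 0, 10, 8, 1, 14, 7, 4, 13] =(0 6 3 12 1 15 4 9)(5 11 8 16 13 14 7)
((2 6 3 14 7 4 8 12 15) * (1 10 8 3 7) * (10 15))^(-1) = (1 14 3 4 7 6 2 15)(8 10 12)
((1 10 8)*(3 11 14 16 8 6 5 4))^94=(1 4 16 6 11)(3 8 5 14 10)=((1 10 6 5 4 3 11 14 16 8))^94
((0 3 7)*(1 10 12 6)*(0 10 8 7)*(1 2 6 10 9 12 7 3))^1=((0 1 8 3)(2 6)(7 9 12 10))^1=(0 1 8 3)(2 6)(7 9 12 10)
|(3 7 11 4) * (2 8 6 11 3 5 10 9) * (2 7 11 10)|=10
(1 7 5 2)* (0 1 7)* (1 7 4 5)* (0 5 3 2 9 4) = (0 7 1 5 9 4 3 2) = [7, 5, 0, 2, 3, 9, 6, 1, 8, 4]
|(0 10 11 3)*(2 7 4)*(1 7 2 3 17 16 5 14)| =11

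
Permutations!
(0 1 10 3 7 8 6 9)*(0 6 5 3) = (0 1 10)(3 7 8 5)(6 9) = [1, 10, 2, 7, 4, 3, 9, 8, 5, 6, 0]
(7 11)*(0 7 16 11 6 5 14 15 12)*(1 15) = (0 7 6 5 14 1 15 12)(11 16) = [7, 15, 2, 3, 4, 14, 5, 6, 8, 9, 10, 16, 0, 13, 1, 12, 11]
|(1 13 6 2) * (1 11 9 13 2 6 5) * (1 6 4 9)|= 15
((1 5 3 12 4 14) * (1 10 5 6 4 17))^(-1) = (1 17 12 3 5 10 14 4 6)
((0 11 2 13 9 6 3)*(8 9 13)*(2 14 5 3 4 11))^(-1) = ((0 2 8 9 6 4 11 14 5 3))^(-1) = (0 3 5 14 11 4 6 9 8 2)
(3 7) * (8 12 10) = [0, 1, 2, 7, 4, 5, 6, 3, 12, 9, 8, 11, 10] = (3 7)(8 12 10)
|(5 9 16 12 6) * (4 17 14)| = 15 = |(4 17 14)(5 9 16 12 6)|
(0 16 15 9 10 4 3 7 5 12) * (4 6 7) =(0 16 15 9 10 6 7 5 12)(3 4) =[16, 1, 2, 4, 3, 12, 7, 5, 8, 10, 6, 11, 0, 13, 14, 9, 15]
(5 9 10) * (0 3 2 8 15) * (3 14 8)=[14, 1, 3, 2, 4, 9, 6, 7, 15, 10, 5, 11, 12, 13, 8, 0]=(0 14 8 15)(2 3)(5 9 10)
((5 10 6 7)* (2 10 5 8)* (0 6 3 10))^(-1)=((0 6 7 8 2)(3 10))^(-1)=(0 2 8 7 6)(3 10)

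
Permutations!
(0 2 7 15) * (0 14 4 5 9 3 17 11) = (0 2 7 15 14 4 5 9 3 17 11) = [2, 1, 7, 17, 5, 9, 6, 15, 8, 3, 10, 0, 12, 13, 4, 14, 16, 11]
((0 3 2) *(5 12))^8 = (12)(0 2 3)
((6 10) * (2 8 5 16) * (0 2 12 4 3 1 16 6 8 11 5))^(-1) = (0 8 10 6 5 11 2)(1 3 4 12 16)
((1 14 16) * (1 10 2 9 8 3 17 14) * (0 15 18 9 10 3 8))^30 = (0 18)(3 14)(9 15)(16 17)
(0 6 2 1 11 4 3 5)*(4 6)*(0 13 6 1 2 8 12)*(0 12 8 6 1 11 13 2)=(0 4 3 5 2)(1 13)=[4, 13, 0, 5, 3, 2, 6, 7, 8, 9, 10, 11, 12, 1]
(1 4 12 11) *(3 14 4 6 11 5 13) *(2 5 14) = [0, 6, 5, 2, 12, 13, 11, 7, 8, 9, 10, 1, 14, 3, 4] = (1 6 11)(2 5 13 3)(4 12 14)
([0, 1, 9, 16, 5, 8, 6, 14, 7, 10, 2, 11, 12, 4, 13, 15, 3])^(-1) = (2 10 9)(3 16)(4 13 14 7 8 5)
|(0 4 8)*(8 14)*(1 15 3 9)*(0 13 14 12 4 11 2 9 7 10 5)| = 30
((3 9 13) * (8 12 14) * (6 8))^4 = ((3 9 13)(6 8 12 14))^4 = (14)(3 9 13)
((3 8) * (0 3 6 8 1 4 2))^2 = ((0 3 1 4 2)(6 8))^2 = (8)(0 1 2 3 4)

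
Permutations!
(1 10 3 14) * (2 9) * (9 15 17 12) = (1 10 3 14)(2 15 17 12 9) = [0, 10, 15, 14, 4, 5, 6, 7, 8, 2, 3, 11, 9, 13, 1, 17, 16, 12]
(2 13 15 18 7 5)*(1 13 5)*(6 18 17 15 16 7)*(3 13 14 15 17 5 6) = (1 14 15 5 2 6 18 3 13 16 7) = [0, 14, 6, 13, 4, 2, 18, 1, 8, 9, 10, 11, 12, 16, 15, 5, 7, 17, 3]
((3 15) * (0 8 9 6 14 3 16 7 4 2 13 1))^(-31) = (0 7 6 13 15 8 4 14 1 16 9 2 3)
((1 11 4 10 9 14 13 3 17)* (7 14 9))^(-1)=(1 17 3 13 14 7 10 4 11)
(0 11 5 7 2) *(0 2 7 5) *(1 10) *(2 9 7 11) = (0 2 9 7 11)(1 10) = [2, 10, 9, 3, 4, 5, 6, 11, 8, 7, 1, 0]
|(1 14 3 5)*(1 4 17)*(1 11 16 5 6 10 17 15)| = |(1 14 3 6 10 17 11 16 5 4 15)| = 11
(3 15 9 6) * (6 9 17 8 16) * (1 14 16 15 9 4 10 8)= (1 14 16 6 3 9 4 10 8 15 17)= [0, 14, 2, 9, 10, 5, 3, 7, 15, 4, 8, 11, 12, 13, 16, 17, 6, 1]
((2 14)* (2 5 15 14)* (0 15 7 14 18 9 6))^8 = ((0 15 18 9 6)(5 7 14))^8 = (0 9 15 6 18)(5 14 7)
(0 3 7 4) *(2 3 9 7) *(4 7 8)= [9, 1, 3, 2, 0, 5, 6, 7, 4, 8]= (0 9 8 4)(2 3)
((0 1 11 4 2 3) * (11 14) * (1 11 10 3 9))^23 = (0 1 11 14 4 10 2 3 9)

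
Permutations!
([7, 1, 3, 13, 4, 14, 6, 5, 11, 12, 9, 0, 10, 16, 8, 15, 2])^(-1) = [11, 1, 16, 2, 4, 7, 6, 0, 14, 10, 12, 8, 9, 3, 5, 15, 13]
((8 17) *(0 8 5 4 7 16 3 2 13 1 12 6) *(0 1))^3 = ((0 8 17 5 4 7 16 3 2 13)(1 12 6))^3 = (0 5 16 13 17 7 2 8 4 3)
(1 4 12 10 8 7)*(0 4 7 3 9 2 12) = [4, 7, 12, 9, 0, 5, 6, 1, 3, 2, 8, 11, 10] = (0 4)(1 7)(2 12 10 8 3 9)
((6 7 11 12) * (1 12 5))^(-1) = (1 5 11 7 6 12)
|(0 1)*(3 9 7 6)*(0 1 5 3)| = |(0 5 3 9 7 6)| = 6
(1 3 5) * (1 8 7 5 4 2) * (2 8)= (1 3 4 8 7 5 2)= [0, 3, 1, 4, 8, 2, 6, 5, 7]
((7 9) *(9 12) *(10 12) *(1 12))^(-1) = (1 10 7 9 12) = ((1 12 9 7 10))^(-1)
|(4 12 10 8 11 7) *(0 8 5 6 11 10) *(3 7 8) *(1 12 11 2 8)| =35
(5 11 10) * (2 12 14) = (2 12 14)(5 11 10) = [0, 1, 12, 3, 4, 11, 6, 7, 8, 9, 5, 10, 14, 13, 2]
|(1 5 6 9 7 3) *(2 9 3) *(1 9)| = 7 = |(1 5 6 3 9 7 2)|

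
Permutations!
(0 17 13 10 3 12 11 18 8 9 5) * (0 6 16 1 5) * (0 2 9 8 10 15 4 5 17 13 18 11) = (0 13 15 4 5 6 16 1 17 18 10 3 12)(2 9) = [13, 17, 9, 12, 5, 6, 16, 7, 8, 2, 3, 11, 0, 15, 14, 4, 1, 18, 10]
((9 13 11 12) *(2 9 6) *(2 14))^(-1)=(2 14 6 12 11 13 9)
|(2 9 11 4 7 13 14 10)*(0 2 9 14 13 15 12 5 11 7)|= |(0 2 14 10 9 7 15 12 5 11 4)|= 11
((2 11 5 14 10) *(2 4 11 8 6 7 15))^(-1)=((2 8 6 7 15)(4 11 5 14 10))^(-1)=(2 15 7 6 8)(4 10 14 5 11)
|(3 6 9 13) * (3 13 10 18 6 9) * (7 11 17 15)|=20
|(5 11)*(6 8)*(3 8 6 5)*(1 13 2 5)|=7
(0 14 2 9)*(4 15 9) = (0 14 2 4 15 9) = [14, 1, 4, 3, 15, 5, 6, 7, 8, 0, 10, 11, 12, 13, 2, 9]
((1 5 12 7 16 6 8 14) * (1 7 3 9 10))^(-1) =(1 10 9 3 12 5)(6 16 7 14 8)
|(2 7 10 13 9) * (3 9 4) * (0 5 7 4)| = |(0 5 7 10 13)(2 4 3 9)| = 20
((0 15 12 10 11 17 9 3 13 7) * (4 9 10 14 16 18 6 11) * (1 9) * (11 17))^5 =(0 18 1)(3 12 17)(4 7 16)(6 9 15)(10 13 14)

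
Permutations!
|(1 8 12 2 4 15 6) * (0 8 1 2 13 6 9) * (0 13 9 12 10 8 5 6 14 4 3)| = |(0 5 6 2 3)(4 15 12 9 13 14)(8 10)| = 30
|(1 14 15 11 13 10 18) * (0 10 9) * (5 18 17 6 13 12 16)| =24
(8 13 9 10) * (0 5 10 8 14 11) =(0 5 10 14 11)(8 13 9) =[5, 1, 2, 3, 4, 10, 6, 7, 13, 8, 14, 0, 12, 9, 11]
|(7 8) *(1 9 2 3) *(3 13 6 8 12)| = |(1 9 2 13 6 8 7 12 3)| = 9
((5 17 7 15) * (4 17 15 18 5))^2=(4 7 5)(15 17 18)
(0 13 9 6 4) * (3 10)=(0 13 9 6 4)(3 10)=[13, 1, 2, 10, 0, 5, 4, 7, 8, 6, 3, 11, 12, 9]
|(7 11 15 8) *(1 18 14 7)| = |(1 18 14 7 11 15 8)| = 7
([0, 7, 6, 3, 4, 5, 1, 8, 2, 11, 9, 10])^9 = [0, 6, 8, 3, 4, 5, 2, 1, 7, 9, 10, 11]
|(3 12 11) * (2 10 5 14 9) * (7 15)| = 30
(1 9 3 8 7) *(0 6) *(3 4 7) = [6, 9, 2, 8, 7, 5, 0, 1, 3, 4] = (0 6)(1 9 4 7)(3 8)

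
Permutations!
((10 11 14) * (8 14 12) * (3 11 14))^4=(14)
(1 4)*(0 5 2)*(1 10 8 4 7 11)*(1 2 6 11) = [5, 7, 0, 3, 10, 6, 11, 1, 4, 9, 8, 2] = (0 5 6 11 2)(1 7)(4 10 8)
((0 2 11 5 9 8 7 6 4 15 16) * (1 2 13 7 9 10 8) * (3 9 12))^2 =((0 13 7 6 4 15 16)(1 2 11 5 10 8 12 3 9))^2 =(0 7 4 16 13 6 15)(1 11 10 12 9 2 5 8 3)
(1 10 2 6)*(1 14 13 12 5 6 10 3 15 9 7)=[0, 3, 10, 15, 4, 6, 14, 1, 8, 7, 2, 11, 5, 12, 13, 9]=(1 3 15 9 7)(2 10)(5 6 14 13 12)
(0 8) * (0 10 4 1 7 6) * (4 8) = [4, 7, 2, 3, 1, 5, 0, 6, 10, 9, 8] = (0 4 1 7 6)(8 10)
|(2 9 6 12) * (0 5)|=|(0 5)(2 9 6 12)|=4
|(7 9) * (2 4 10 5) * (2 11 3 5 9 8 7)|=12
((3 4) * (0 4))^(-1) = (0 3 4)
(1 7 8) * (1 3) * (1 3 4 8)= (1 7)(4 8)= [0, 7, 2, 3, 8, 5, 6, 1, 4]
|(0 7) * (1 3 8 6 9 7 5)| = 8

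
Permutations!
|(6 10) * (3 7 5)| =6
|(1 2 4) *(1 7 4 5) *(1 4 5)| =6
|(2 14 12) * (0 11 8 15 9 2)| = |(0 11 8 15 9 2 14 12)| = 8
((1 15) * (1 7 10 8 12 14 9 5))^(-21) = ((1 15 7 10 8 12 14 9 5))^(-21) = (1 14 10)(5 12 7)(8 15 9)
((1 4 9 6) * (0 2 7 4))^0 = (9)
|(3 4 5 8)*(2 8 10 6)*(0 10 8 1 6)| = 12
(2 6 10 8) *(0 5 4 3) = (0 5 4 3)(2 6 10 8) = [5, 1, 6, 0, 3, 4, 10, 7, 2, 9, 8]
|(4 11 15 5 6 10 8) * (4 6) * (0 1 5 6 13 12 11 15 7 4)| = |(0 1 5)(4 15 6 10 8 13 12 11 7)| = 9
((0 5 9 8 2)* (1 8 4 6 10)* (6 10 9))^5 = (0 10 5 1 6 8 9 2 4)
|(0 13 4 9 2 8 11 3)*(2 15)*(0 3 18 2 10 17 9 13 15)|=|(0 15 10 17 9)(2 8 11 18)(4 13)|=20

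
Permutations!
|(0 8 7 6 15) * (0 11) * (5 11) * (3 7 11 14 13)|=21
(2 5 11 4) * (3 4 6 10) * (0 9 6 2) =(0 9 6 10 3 4)(2 5 11) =[9, 1, 5, 4, 0, 11, 10, 7, 8, 6, 3, 2]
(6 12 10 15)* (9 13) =[0, 1, 2, 3, 4, 5, 12, 7, 8, 13, 15, 11, 10, 9, 14, 6] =(6 12 10 15)(9 13)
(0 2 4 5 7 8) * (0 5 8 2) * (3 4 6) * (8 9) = (2 6 3 4 9 8 5 7) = [0, 1, 6, 4, 9, 7, 3, 2, 5, 8]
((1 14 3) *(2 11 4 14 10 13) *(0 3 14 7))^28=(14)(0 3 1 10 13 2 11 4 7)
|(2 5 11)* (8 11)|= 4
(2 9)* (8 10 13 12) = [0, 1, 9, 3, 4, 5, 6, 7, 10, 2, 13, 11, 8, 12] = (2 9)(8 10 13 12)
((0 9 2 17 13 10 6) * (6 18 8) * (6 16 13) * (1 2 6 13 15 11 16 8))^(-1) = ((0 9 6)(1 2 17 13 10 18)(11 16 15))^(-1) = (0 6 9)(1 18 10 13 17 2)(11 15 16)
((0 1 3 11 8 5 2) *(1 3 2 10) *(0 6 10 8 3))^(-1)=((1 2 6 10)(3 11)(5 8))^(-1)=(1 10 6 2)(3 11)(5 8)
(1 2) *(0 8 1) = [8, 2, 0, 3, 4, 5, 6, 7, 1] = (0 8 1 2)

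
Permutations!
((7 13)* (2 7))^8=(2 13 7)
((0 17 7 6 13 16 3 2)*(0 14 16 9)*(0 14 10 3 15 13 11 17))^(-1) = (2 3 10)(6 7 17 11)(9 13 15 16 14)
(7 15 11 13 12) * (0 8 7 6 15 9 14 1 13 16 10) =(0 8 7 9 14 1 13 12 6 15 11 16 10) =[8, 13, 2, 3, 4, 5, 15, 9, 7, 14, 0, 16, 6, 12, 1, 11, 10]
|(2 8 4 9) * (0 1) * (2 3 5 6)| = 14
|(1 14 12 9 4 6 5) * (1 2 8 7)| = |(1 14 12 9 4 6 5 2 8 7)| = 10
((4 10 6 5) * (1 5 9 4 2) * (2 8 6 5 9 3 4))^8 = (1 2 9)(3 10 8)(4 5 6)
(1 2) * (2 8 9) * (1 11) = [0, 8, 11, 3, 4, 5, 6, 7, 9, 2, 10, 1] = (1 8 9 2 11)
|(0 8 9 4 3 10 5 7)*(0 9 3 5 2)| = 20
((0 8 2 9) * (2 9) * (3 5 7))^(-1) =(0 9 8)(3 7 5)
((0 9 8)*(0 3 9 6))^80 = (3 8 9)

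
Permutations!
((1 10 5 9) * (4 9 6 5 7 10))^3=((1 4 9)(5 6)(7 10))^3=(5 6)(7 10)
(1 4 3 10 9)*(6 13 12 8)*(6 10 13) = (1 4 3 13 12 8 10 9) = [0, 4, 2, 13, 3, 5, 6, 7, 10, 1, 9, 11, 8, 12]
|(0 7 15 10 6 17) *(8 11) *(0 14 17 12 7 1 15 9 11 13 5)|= |(0 1 15 10 6 12 7 9 11 8 13 5)(14 17)|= 12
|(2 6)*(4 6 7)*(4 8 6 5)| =|(2 7 8 6)(4 5)| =4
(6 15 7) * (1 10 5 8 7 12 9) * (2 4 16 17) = (1 10 5 8 7 6 15 12 9)(2 4 16 17) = [0, 10, 4, 3, 16, 8, 15, 6, 7, 1, 5, 11, 9, 13, 14, 12, 17, 2]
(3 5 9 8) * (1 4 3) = [0, 4, 2, 5, 3, 9, 6, 7, 1, 8] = (1 4 3 5 9 8)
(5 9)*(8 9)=(5 8 9)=[0, 1, 2, 3, 4, 8, 6, 7, 9, 5]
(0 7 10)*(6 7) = (0 6 7 10) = [6, 1, 2, 3, 4, 5, 7, 10, 8, 9, 0]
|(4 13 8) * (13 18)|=|(4 18 13 8)|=4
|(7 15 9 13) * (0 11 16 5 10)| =|(0 11 16 5 10)(7 15 9 13)| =20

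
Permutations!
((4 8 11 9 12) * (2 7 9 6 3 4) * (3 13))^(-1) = ((2 7 9 12)(3 4 8 11 6 13))^(-1) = (2 12 9 7)(3 13 6 11 8 4)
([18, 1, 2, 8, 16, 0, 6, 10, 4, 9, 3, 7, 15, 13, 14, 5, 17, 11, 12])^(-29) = [18, 1, 2, 16, 11, 0, 6, 8, 17, 9, 4, 3, 15, 13, 14, 5, 7, 10, 12]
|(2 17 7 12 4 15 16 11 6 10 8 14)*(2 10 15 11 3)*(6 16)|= 24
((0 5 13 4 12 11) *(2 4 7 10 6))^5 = (0 6)(2 5)(4 13)(7 12)(10 11)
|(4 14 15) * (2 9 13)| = 3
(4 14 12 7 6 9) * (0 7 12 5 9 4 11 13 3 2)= [7, 1, 0, 2, 14, 9, 4, 6, 8, 11, 10, 13, 12, 3, 5]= (0 7 6 4 14 5 9 11 13 3 2)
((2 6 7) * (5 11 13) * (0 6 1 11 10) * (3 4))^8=(0 10 5 13 11 1 2 7 6)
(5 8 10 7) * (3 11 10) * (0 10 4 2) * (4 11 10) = (11)(0 4 2)(3 10 7 5 8) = [4, 1, 0, 10, 2, 8, 6, 5, 3, 9, 7, 11]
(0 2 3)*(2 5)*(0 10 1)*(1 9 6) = [5, 0, 3, 10, 4, 2, 1, 7, 8, 6, 9] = (0 5 2 3 10 9 6 1)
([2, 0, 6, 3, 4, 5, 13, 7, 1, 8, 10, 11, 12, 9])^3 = [13, 6, 9, 3, 4, 5, 8, 7, 2, 0, 10, 11, 12, 1]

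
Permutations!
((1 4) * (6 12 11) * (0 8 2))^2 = ((0 8 2)(1 4)(6 12 11))^2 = (0 2 8)(6 11 12)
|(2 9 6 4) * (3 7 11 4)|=7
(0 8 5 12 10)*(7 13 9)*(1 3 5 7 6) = (0 8 7 13 9 6 1 3 5 12 10) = [8, 3, 2, 5, 4, 12, 1, 13, 7, 6, 0, 11, 10, 9]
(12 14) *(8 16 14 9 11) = (8 16 14 12 9 11) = [0, 1, 2, 3, 4, 5, 6, 7, 16, 11, 10, 8, 9, 13, 12, 15, 14]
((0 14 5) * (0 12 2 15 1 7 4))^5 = (0 15 14 1 5 7 12 4 2)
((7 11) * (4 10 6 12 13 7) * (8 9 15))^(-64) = (4 11 7 13 12 6 10)(8 15 9)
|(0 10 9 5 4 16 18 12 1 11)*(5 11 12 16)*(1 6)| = 12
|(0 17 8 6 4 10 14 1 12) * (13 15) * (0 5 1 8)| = |(0 17)(1 12 5)(4 10 14 8 6)(13 15)| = 30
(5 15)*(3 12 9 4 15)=(3 12 9 4 15 5)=[0, 1, 2, 12, 15, 3, 6, 7, 8, 4, 10, 11, 9, 13, 14, 5]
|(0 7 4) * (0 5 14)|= |(0 7 4 5 14)|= 5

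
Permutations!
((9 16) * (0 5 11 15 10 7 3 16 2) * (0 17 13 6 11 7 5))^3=((2 17 13 6 11 15 10 5 7 3 16 9))^3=(2 6 10 3)(5 16 17 11)(7 9 13 15)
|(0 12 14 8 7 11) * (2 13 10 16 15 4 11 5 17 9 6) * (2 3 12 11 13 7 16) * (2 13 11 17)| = 12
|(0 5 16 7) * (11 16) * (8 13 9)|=|(0 5 11 16 7)(8 13 9)|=15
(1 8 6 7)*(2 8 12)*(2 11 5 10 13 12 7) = (1 7)(2 8 6)(5 10 13 12 11) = [0, 7, 8, 3, 4, 10, 2, 1, 6, 9, 13, 5, 11, 12]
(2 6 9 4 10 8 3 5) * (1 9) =(1 9 4 10 8 3 5 2 6) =[0, 9, 6, 5, 10, 2, 1, 7, 3, 4, 8]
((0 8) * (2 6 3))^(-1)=((0 8)(2 6 3))^(-1)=(0 8)(2 3 6)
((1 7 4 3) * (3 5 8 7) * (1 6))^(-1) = (1 6 3)(4 7 8 5)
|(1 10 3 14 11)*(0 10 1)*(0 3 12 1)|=12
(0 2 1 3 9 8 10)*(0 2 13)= [13, 3, 1, 9, 4, 5, 6, 7, 10, 8, 2, 11, 12, 0]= (0 13)(1 3 9 8 10 2)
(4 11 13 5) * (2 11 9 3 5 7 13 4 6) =(2 11 4 9 3 5 6)(7 13) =[0, 1, 11, 5, 9, 6, 2, 13, 8, 3, 10, 4, 12, 7]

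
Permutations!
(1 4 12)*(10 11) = (1 4 12)(10 11) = [0, 4, 2, 3, 12, 5, 6, 7, 8, 9, 11, 10, 1]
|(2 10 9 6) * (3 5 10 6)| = |(2 6)(3 5 10 9)| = 4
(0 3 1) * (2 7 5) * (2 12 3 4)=(0 4 2 7 5 12 3 1)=[4, 0, 7, 1, 2, 12, 6, 5, 8, 9, 10, 11, 3]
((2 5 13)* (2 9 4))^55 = (13)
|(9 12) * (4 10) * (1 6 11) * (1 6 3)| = |(1 3)(4 10)(6 11)(9 12)| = 2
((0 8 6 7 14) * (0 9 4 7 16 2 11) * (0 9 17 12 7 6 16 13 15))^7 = (0 6 11 8 13 9 16 15 4 2)(7 12 17 14)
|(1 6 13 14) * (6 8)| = 5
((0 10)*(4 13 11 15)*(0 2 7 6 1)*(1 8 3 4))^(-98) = (0 15 13 3 6 2)(1 11 4 8 7 10)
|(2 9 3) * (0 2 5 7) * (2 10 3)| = 10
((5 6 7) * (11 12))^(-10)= (12)(5 7 6)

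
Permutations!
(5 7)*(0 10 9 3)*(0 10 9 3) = [9, 1, 2, 10, 4, 7, 6, 5, 8, 0, 3] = (0 9)(3 10)(5 7)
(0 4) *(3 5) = [4, 1, 2, 5, 0, 3] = (0 4)(3 5)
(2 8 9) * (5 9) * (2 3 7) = (2 8 5 9 3 7) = [0, 1, 8, 7, 4, 9, 6, 2, 5, 3]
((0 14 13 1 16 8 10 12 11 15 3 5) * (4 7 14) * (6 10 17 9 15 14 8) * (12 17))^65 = (0 15 10 1 11 7 5 9 6 13 12 4 3 17 16 14 8)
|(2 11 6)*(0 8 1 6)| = |(0 8 1 6 2 11)| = 6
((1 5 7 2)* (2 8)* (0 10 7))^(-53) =((0 10 7 8 2 1 5))^(-53) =(0 8 5 7 1 10 2)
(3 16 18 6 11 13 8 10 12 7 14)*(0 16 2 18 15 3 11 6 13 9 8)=(0 16 15 3 2 18 13)(7 14 11 9 8 10 12)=[16, 1, 18, 2, 4, 5, 6, 14, 10, 8, 12, 9, 7, 0, 11, 3, 15, 17, 13]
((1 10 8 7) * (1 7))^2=(1 8 10)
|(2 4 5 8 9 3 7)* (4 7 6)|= 6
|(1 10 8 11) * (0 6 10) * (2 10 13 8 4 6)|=9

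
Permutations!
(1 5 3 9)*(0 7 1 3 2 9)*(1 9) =[7, 5, 1, 0, 4, 2, 6, 9, 8, 3] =(0 7 9 3)(1 5 2)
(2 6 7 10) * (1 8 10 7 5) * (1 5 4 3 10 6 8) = (2 8 6 4 3 10) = [0, 1, 8, 10, 3, 5, 4, 7, 6, 9, 2]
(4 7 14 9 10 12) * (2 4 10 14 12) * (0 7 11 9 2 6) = [7, 1, 4, 3, 11, 5, 0, 12, 8, 14, 6, 9, 10, 13, 2] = (0 7 12 10 6)(2 4 11 9 14)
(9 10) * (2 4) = (2 4)(9 10) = [0, 1, 4, 3, 2, 5, 6, 7, 8, 10, 9]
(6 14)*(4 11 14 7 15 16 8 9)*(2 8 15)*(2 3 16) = [0, 1, 8, 16, 11, 5, 7, 3, 9, 4, 10, 14, 12, 13, 6, 2, 15] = (2 8 9 4 11 14 6 7 3 16 15)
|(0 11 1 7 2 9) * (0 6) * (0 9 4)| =6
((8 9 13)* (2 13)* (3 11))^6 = ((2 13 8 9)(3 11))^6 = (2 8)(9 13)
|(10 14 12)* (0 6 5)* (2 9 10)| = 15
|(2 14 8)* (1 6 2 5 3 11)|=8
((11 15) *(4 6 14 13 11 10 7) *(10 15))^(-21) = ((15)(4 6 14 13 11 10 7))^(-21) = (15)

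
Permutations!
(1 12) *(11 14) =(1 12)(11 14) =[0, 12, 2, 3, 4, 5, 6, 7, 8, 9, 10, 14, 1, 13, 11]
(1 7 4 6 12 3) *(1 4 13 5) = (1 7 13 5)(3 4 6 12) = [0, 7, 2, 4, 6, 1, 12, 13, 8, 9, 10, 11, 3, 5]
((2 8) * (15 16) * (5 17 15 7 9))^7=(2 8)(5 17 15 16 7 9)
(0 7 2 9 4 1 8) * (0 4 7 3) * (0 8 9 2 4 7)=[3, 9, 2, 8, 1, 5, 6, 4, 7, 0]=(0 3 8 7 4 1 9)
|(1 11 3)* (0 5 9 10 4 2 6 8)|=|(0 5 9 10 4 2 6 8)(1 11 3)|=24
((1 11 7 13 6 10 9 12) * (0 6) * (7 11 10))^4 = ((0 6 7 13)(1 10 9 12))^4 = (13)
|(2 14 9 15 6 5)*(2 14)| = 5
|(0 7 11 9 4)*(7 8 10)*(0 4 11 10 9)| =|(0 8 9 11)(7 10)| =4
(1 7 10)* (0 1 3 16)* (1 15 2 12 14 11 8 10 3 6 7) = (0 15 2 12 14 11 8 10 6 7 3 16) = [15, 1, 12, 16, 4, 5, 7, 3, 10, 9, 6, 8, 14, 13, 11, 2, 0]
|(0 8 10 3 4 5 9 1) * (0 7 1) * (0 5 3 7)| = |(0 8 10 7 1)(3 4)(5 9)| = 10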